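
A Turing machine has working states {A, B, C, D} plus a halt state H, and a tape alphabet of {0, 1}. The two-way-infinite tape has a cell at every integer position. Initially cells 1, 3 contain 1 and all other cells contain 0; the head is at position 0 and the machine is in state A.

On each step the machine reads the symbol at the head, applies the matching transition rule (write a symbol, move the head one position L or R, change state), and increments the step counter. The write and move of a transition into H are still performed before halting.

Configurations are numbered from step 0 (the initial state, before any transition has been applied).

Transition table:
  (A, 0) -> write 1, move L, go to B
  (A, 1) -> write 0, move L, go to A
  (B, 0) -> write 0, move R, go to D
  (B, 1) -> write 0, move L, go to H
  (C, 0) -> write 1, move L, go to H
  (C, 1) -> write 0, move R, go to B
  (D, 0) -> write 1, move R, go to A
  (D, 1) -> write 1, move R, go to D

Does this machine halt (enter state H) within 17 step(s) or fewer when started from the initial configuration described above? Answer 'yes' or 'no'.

Answer: yes

Derivation:
Step 1: in state A at pos 0, read 0 -> (A,0)->write 1,move L,goto B. Now: state=B, head=-1, tape[-2..4]=0011010 (head:  ^)
Step 2: in state B at pos -1, read 0 -> (B,0)->write 0,move R,goto D. Now: state=D, head=0, tape[-2..4]=0011010 (head:   ^)
Step 3: in state D at pos 0, read 1 -> (D,1)->write 1,move R,goto D. Now: state=D, head=1, tape[-2..4]=0011010 (head:    ^)
Step 4: in state D at pos 1, read 1 -> (D,1)->write 1,move R,goto D. Now: state=D, head=2, tape[-2..4]=0011010 (head:     ^)
Step 5: in state D at pos 2, read 0 -> (D,0)->write 1,move R,goto A. Now: state=A, head=3, tape[-2..4]=0011110 (head:      ^)
Step 6: in state A at pos 3, read 1 -> (A,1)->write 0,move L,goto A. Now: state=A, head=2, tape[-2..4]=0011100 (head:     ^)
Step 7: in state A at pos 2, read 1 -> (A,1)->write 0,move L,goto A. Now: state=A, head=1, tape[-2..4]=0011000 (head:    ^)
Step 8: in state A at pos 1, read 1 -> (A,1)->write 0,move L,goto A. Now: state=A, head=0, tape[-2..4]=0010000 (head:   ^)
Step 9: in state A at pos 0, read 1 -> (A,1)->write 0,move L,goto A. Now: state=A, head=-1, tape[-2..4]=0000000 (head:  ^)
Step 10: in state A at pos -1, read 0 -> (A,0)->write 1,move L,goto B. Now: state=B, head=-2, tape[-3..4]=00100000 (head:  ^)
Step 11: in state B at pos -2, read 0 -> (B,0)->write 0,move R,goto D. Now: state=D, head=-1, tape[-3..4]=00100000 (head:   ^)
Step 12: in state D at pos -1, read 1 -> (D,1)->write 1,move R,goto D. Now: state=D, head=0, tape[-3..4]=00100000 (head:    ^)
Step 13: in state D at pos 0, read 0 -> (D,0)->write 1,move R,goto A. Now: state=A, head=1, tape[-3..4]=00110000 (head:     ^)
Step 14: in state A at pos 1, read 0 -> (A,0)->write 1,move L,goto B. Now: state=B, head=0, tape[-3..4]=00111000 (head:    ^)
Step 15: in state B at pos 0, read 1 -> (B,1)->write 0,move L,goto H. Now: state=H, head=-1, tape[-3..4]=00101000 (head:   ^)
State H reached at step 15; 15 <= 17 -> yes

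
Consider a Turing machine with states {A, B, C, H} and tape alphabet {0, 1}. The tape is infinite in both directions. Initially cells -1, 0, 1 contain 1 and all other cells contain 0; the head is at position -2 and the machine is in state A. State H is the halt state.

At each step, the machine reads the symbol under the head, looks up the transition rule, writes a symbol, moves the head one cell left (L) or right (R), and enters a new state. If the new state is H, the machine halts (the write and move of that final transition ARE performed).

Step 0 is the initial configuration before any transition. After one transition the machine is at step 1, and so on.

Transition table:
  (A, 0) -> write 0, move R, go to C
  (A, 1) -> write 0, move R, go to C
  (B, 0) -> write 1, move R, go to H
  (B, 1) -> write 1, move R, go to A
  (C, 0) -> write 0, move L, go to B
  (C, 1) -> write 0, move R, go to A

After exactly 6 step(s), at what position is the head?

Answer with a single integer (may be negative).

Answer: 2

Derivation:
Step 1: in state A at pos -2, read 0 -> (A,0)->write 0,move R,goto C. Now: state=C, head=-1, tape[-3..2]=001110 (head:   ^)
Step 2: in state C at pos -1, read 1 -> (C,1)->write 0,move R,goto A. Now: state=A, head=0, tape[-3..2]=000110 (head:    ^)
Step 3: in state A at pos 0, read 1 -> (A,1)->write 0,move R,goto C. Now: state=C, head=1, tape[-3..2]=000010 (head:     ^)
Step 4: in state C at pos 1, read 1 -> (C,1)->write 0,move R,goto A. Now: state=A, head=2, tape[-3..3]=0000000 (head:      ^)
Step 5: in state A at pos 2, read 0 -> (A,0)->write 0,move R,goto C. Now: state=C, head=3, tape[-3..4]=00000000 (head:       ^)
Step 6: in state C at pos 3, read 0 -> (C,0)->write 0,move L,goto B. Now: state=B, head=2, tape[-3..4]=00000000 (head:      ^)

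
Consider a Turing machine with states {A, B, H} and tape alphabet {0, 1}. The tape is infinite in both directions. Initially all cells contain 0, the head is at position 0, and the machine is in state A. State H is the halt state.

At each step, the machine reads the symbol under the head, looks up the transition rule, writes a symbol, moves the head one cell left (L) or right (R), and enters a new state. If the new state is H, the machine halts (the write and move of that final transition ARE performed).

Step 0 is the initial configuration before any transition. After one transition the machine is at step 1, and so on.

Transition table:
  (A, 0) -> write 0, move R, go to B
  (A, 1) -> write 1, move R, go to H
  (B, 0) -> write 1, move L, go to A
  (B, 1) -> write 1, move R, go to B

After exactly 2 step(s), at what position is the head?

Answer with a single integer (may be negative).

Answer: 0

Derivation:
Step 1: in state A at pos 0, read 0 -> (A,0)->write 0,move R,goto B. Now: state=B, head=1, tape[-1..2]=0000 (head:   ^)
Step 2: in state B at pos 1, read 0 -> (B,0)->write 1,move L,goto A. Now: state=A, head=0, tape[-1..2]=0010 (head:  ^)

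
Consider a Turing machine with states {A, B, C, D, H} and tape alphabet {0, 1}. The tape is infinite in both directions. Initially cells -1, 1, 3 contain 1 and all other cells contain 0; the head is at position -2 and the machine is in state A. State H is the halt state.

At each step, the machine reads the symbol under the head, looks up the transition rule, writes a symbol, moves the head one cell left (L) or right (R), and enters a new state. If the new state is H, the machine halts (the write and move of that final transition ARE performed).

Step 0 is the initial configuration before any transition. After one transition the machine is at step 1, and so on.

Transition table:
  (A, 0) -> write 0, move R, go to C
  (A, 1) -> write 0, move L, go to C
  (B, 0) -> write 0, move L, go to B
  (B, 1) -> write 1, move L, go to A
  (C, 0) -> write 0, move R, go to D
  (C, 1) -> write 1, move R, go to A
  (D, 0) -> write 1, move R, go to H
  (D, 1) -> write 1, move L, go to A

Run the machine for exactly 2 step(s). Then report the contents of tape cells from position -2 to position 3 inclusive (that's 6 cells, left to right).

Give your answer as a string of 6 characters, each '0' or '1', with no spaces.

Step 1: in state A at pos -2, read 0 -> (A,0)->write 0,move R,goto C. Now: state=C, head=-1, tape[-3..4]=00101010 (head:   ^)
Step 2: in state C at pos -1, read 1 -> (C,1)->write 1,move R,goto A. Now: state=A, head=0, tape[-3..4]=00101010 (head:    ^)

Answer: 010101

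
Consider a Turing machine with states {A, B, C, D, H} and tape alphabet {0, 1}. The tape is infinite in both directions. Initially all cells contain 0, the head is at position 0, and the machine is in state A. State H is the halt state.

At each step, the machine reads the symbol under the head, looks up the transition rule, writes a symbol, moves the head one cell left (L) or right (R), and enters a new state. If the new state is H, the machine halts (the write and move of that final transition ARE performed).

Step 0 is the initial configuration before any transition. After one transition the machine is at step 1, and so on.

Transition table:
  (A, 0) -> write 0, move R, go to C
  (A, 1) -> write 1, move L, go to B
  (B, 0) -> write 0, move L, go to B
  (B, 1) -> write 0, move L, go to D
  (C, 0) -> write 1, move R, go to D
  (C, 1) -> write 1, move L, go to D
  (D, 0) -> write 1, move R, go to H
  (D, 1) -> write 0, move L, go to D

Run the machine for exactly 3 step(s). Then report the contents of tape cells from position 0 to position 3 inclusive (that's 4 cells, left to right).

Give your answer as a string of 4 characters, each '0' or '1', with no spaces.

Step 1: in state A at pos 0, read 0 -> (A,0)->write 0,move R,goto C. Now: state=C, head=1, tape[-1..2]=0000 (head:   ^)
Step 2: in state C at pos 1, read 0 -> (C,0)->write 1,move R,goto D. Now: state=D, head=2, tape[-1..3]=00100 (head:    ^)
Step 3: in state D at pos 2, read 0 -> (D,0)->write 1,move R,goto H. Now: state=H, head=3, tape[-1..4]=001100 (head:     ^)

Answer: 0110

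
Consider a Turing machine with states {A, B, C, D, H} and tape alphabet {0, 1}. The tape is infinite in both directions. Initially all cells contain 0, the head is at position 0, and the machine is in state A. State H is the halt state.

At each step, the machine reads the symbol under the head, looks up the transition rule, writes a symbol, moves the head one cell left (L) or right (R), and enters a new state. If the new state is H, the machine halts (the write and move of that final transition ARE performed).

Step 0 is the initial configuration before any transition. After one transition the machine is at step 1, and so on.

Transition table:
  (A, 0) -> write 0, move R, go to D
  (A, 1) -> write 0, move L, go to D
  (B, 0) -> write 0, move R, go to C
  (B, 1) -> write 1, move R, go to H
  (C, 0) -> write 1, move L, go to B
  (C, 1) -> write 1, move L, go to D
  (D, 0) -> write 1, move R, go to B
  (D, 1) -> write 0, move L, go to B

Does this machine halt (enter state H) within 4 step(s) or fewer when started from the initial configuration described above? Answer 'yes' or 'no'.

Step 1: in state A at pos 0, read 0 -> (A,0)->write 0,move R,goto D. Now: state=D, head=1, tape[-1..2]=0000 (head:   ^)
Step 2: in state D at pos 1, read 0 -> (D,0)->write 1,move R,goto B. Now: state=B, head=2, tape[-1..3]=00100 (head:    ^)
Step 3: in state B at pos 2, read 0 -> (B,0)->write 0,move R,goto C. Now: state=C, head=3, tape[-1..4]=001000 (head:     ^)
Step 4: in state C at pos 3, read 0 -> (C,0)->write 1,move L,goto B. Now: state=B, head=2, tape[-1..4]=001010 (head:    ^)
After 4 step(s): state = B (not H) -> not halted within 4 -> no

Answer: no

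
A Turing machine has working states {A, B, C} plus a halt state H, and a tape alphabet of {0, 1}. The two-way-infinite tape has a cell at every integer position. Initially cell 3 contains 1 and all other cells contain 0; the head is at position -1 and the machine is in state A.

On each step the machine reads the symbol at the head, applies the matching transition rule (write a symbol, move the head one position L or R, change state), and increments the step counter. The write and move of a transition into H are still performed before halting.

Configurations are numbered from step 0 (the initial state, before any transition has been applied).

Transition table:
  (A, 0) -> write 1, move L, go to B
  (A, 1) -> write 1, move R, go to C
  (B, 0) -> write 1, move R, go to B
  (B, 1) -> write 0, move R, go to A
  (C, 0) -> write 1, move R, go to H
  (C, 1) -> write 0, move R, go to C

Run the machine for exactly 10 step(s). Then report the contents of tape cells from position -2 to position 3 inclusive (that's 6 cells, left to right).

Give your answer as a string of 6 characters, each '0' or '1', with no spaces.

Step 1: in state A at pos -1, read 0 -> (A,0)->write 1,move L,goto B. Now: state=B, head=-2, tape[-3..4]=00100010 (head:  ^)
Step 2: in state B at pos -2, read 0 -> (B,0)->write 1,move R,goto B. Now: state=B, head=-1, tape[-3..4]=01100010 (head:   ^)
Step 3: in state B at pos -1, read 1 -> (B,1)->write 0,move R,goto A. Now: state=A, head=0, tape[-3..4]=01000010 (head:    ^)
Step 4: in state A at pos 0, read 0 -> (A,0)->write 1,move L,goto B. Now: state=B, head=-1, tape[-3..4]=01010010 (head:   ^)
Step 5: in state B at pos -1, read 0 -> (B,0)->write 1,move R,goto B. Now: state=B, head=0, tape[-3..4]=01110010 (head:    ^)
Step 6: in state B at pos 0, read 1 -> (B,1)->write 0,move R,goto A. Now: state=A, head=1, tape[-3..4]=01100010 (head:     ^)
Step 7: in state A at pos 1, read 0 -> (A,0)->write 1,move L,goto B. Now: state=B, head=0, tape[-3..4]=01101010 (head:    ^)
Step 8: in state B at pos 0, read 0 -> (B,0)->write 1,move R,goto B. Now: state=B, head=1, tape[-3..4]=01111010 (head:     ^)
Step 9: in state B at pos 1, read 1 -> (B,1)->write 0,move R,goto A. Now: state=A, head=2, tape[-3..4]=01110010 (head:      ^)
Step 10: in state A at pos 2, read 0 -> (A,0)->write 1,move L,goto B. Now: state=B, head=1, tape[-3..4]=01110110 (head:     ^)

Answer: 111011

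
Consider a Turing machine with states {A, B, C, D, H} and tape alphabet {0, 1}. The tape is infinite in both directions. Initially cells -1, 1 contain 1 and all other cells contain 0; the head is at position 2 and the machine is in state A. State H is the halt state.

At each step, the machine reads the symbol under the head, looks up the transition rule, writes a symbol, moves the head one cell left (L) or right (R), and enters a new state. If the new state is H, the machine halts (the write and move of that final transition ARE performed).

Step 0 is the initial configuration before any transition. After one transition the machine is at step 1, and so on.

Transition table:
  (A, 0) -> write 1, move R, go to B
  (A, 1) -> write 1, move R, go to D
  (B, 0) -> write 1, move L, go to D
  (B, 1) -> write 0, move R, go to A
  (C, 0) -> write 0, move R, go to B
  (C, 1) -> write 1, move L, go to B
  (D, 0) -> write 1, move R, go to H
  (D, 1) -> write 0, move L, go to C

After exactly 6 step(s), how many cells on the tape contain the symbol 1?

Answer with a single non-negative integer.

Step 1: in state A at pos 2, read 0 -> (A,0)->write 1,move R,goto B. Now: state=B, head=3, tape[-2..4]=0101100 (head:      ^)
Step 2: in state B at pos 3, read 0 -> (B,0)->write 1,move L,goto D. Now: state=D, head=2, tape[-2..4]=0101110 (head:     ^)
Step 3: in state D at pos 2, read 1 -> (D,1)->write 0,move L,goto C. Now: state=C, head=1, tape[-2..4]=0101010 (head:    ^)
Step 4: in state C at pos 1, read 1 -> (C,1)->write 1,move L,goto B. Now: state=B, head=0, tape[-2..4]=0101010 (head:   ^)
Step 5: in state B at pos 0, read 0 -> (B,0)->write 1,move L,goto D. Now: state=D, head=-1, tape[-2..4]=0111010 (head:  ^)
Step 6: in state D at pos -1, read 1 -> (D,1)->write 0,move L,goto C. Now: state=C, head=-2, tape[-3..4]=00011010 (head:  ^)
Cells containing 1 after step 6: {0, 1, 3} -> 3 cell(s)

Answer: 3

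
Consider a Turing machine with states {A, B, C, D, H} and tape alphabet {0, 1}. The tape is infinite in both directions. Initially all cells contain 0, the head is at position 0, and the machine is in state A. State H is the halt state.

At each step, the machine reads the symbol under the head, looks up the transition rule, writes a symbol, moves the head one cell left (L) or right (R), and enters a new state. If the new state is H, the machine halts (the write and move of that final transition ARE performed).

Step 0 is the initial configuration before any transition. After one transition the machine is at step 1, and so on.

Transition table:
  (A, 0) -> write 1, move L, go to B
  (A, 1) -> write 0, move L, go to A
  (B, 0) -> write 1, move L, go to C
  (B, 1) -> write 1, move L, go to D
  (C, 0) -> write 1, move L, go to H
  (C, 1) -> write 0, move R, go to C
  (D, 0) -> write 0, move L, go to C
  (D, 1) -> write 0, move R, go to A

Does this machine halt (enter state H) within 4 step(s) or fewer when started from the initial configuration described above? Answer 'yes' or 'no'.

Answer: yes

Derivation:
Step 1: in state A at pos 0, read 0 -> (A,0)->write 1,move L,goto B. Now: state=B, head=-1, tape[-2..1]=0010 (head:  ^)
Step 2: in state B at pos -1, read 0 -> (B,0)->write 1,move L,goto C. Now: state=C, head=-2, tape[-3..1]=00110 (head:  ^)
Step 3: in state C at pos -2, read 0 -> (C,0)->write 1,move L,goto H. Now: state=H, head=-3, tape[-4..1]=001110 (head:  ^)
State H reached at step 3; 3 <= 4 -> yes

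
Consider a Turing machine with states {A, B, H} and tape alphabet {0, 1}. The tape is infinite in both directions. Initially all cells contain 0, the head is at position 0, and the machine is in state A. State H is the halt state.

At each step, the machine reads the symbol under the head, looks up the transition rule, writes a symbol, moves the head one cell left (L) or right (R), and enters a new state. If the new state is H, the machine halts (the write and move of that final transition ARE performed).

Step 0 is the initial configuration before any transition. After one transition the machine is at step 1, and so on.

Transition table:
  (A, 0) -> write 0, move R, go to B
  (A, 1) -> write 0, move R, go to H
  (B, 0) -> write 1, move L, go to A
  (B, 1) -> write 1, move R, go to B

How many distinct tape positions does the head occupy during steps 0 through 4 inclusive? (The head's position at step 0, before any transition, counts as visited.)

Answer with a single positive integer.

Answer: 3

Derivation:
Step 1: in state A at pos 0, read 0 -> (A,0)->write 0,move R,goto B. Now: state=B, head=1, tape[-1..2]=0000 (head:   ^)
Step 2: in state B at pos 1, read 0 -> (B,0)->write 1,move L,goto A. Now: state=A, head=0, tape[-1..2]=0010 (head:  ^)
Step 3: in state A at pos 0, read 0 -> (A,0)->write 0,move R,goto B. Now: state=B, head=1, tape[-1..2]=0010 (head:   ^)
Step 4: in state B at pos 1, read 1 -> (B,1)->write 1,move R,goto B. Now: state=B, head=2, tape[-1..3]=00100 (head:    ^)
Head positions at steps 0..4: starting at 0, distinct positions visited = {0, 1, 2} -> 3 position(s)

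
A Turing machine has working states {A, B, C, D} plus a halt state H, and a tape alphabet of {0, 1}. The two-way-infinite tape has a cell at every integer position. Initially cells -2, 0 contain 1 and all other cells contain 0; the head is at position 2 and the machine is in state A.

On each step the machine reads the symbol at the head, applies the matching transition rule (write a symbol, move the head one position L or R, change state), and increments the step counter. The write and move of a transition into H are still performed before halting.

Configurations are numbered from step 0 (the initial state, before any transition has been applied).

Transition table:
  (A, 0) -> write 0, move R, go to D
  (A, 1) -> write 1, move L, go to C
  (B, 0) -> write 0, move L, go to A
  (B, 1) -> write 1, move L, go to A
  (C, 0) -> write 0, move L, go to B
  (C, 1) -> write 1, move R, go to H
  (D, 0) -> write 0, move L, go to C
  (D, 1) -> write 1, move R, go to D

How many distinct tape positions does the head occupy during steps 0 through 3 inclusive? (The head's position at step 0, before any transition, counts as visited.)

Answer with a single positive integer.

Answer: 3

Derivation:
Step 1: in state A at pos 2, read 0 -> (A,0)->write 0,move R,goto D. Now: state=D, head=3, tape[-3..4]=01010000 (head:       ^)
Step 2: in state D at pos 3, read 0 -> (D,0)->write 0,move L,goto C. Now: state=C, head=2, tape[-3..4]=01010000 (head:      ^)
Step 3: in state C at pos 2, read 0 -> (C,0)->write 0,move L,goto B. Now: state=B, head=1, tape[-3..4]=01010000 (head:     ^)
Head positions at steps 0..3: starting at 2, distinct positions visited = {1, 2, 3} -> 3 position(s)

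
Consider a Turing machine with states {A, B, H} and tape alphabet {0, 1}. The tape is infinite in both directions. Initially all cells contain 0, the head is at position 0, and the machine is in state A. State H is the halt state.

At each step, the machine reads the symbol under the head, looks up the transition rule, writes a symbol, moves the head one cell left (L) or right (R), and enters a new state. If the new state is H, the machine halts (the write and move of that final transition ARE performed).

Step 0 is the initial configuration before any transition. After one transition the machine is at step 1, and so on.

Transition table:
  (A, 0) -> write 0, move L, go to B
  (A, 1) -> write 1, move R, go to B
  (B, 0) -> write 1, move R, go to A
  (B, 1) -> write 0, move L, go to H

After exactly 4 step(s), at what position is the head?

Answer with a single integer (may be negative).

Answer: -2

Derivation:
Step 1: in state A at pos 0, read 0 -> (A,0)->write 0,move L,goto B. Now: state=B, head=-1, tape[-2..1]=0000 (head:  ^)
Step 2: in state B at pos -1, read 0 -> (B,0)->write 1,move R,goto A. Now: state=A, head=0, tape[-2..1]=0100 (head:   ^)
Step 3: in state A at pos 0, read 0 -> (A,0)->write 0,move L,goto B. Now: state=B, head=-1, tape[-2..1]=0100 (head:  ^)
Step 4: in state B at pos -1, read 1 -> (B,1)->write 0,move L,goto H. Now: state=H, head=-2, tape[-3..1]=00000 (head:  ^)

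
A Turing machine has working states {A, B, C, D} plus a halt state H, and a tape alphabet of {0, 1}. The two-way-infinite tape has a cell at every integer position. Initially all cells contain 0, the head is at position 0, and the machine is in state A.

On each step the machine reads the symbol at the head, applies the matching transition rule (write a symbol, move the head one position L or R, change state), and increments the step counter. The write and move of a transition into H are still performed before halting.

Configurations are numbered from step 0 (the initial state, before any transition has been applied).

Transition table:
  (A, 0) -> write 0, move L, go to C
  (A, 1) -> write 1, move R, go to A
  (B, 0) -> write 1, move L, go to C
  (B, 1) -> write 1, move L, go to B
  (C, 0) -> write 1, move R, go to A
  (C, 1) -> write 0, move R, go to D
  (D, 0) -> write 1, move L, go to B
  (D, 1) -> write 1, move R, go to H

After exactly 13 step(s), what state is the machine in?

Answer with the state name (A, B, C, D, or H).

Step 1: in state A at pos 0, read 0 -> (A,0)->write 0,move L,goto C. Now: state=C, head=-1, tape[-2..1]=0000 (head:  ^)
Step 2: in state C at pos -1, read 0 -> (C,0)->write 1,move R,goto A. Now: state=A, head=0, tape[-2..1]=0100 (head:   ^)
Step 3: in state A at pos 0, read 0 -> (A,0)->write 0,move L,goto C. Now: state=C, head=-1, tape[-2..1]=0100 (head:  ^)
Step 4: in state C at pos -1, read 1 -> (C,1)->write 0,move R,goto D. Now: state=D, head=0, tape[-2..1]=0000 (head:   ^)
Step 5: in state D at pos 0, read 0 -> (D,0)->write 1,move L,goto B. Now: state=B, head=-1, tape[-2..1]=0010 (head:  ^)
Step 6: in state B at pos -1, read 0 -> (B,0)->write 1,move L,goto C. Now: state=C, head=-2, tape[-3..1]=00110 (head:  ^)
Step 7: in state C at pos -2, read 0 -> (C,0)->write 1,move R,goto A. Now: state=A, head=-1, tape[-3..1]=01110 (head:   ^)
Step 8: in state A at pos -1, read 1 -> (A,1)->write 1,move R,goto A. Now: state=A, head=0, tape[-3..1]=01110 (head:    ^)
Step 9: in state A at pos 0, read 1 -> (A,1)->write 1,move R,goto A. Now: state=A, head=1, tape[-3..2]=011100 (head:     ^)
Step 10: in state A at pos 1, read 0 -> (A,0)->write 0,move L,goto C. Now: state=C, head=0, tape[-3..2]=011100 (head:    ^)
Step 11: in state C at pos 0, read 1 -> (C,1)->write 0,move R,goto D. Now: state=D, head=1, tape[-3..2]=011000 (head:     ^)
Step 12: in state D at pos 1, read 0 -> (D,0)->write 1,move L,goto B. Now: state=B, head=0, tape[-3..2]=011010 (head:    ^)
Step 13: in state B at pos 0, read 0 -> (B,0)->write 1,move L,goto C. Now: state=C, head=-1, tape[-3..2]=011110 (head:   ^)

Answer: C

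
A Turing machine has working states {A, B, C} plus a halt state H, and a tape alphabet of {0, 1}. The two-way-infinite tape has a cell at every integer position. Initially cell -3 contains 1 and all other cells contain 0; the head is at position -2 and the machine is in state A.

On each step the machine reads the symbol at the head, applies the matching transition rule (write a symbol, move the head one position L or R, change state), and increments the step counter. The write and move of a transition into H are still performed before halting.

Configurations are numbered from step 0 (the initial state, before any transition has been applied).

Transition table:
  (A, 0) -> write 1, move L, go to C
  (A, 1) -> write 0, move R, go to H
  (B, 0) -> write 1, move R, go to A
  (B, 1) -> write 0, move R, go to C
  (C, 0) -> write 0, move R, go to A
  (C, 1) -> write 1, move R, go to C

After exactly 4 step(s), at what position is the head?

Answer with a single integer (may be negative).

Answer: 0

Derivation:
Step 1: in state A at pos -2, read 0 -> (A,0)->write 1,move L,goto C. Now: state=C, head=-3, tape[-4..-1]=0110 (head:  ^)
Step 2: in state C at pos -3, read 1 -> (C,1)->write 1,move R,goto C. Now: state=C, head=-2, tape[-4..-1]=0110 (head:   ^)
Step 3: in state C at pos -2, read 1 -> (C,1)->write 1,move R,goto C. Now: state=C, head=-1, tape[-4..0]=01100 (head:    ^)
Step 4: in state C at pos -1, read 0 -> (C,0)->write 0,move R,goto A. Now: state=A, head=0, tape[-4..1]=011000 (head:     ^)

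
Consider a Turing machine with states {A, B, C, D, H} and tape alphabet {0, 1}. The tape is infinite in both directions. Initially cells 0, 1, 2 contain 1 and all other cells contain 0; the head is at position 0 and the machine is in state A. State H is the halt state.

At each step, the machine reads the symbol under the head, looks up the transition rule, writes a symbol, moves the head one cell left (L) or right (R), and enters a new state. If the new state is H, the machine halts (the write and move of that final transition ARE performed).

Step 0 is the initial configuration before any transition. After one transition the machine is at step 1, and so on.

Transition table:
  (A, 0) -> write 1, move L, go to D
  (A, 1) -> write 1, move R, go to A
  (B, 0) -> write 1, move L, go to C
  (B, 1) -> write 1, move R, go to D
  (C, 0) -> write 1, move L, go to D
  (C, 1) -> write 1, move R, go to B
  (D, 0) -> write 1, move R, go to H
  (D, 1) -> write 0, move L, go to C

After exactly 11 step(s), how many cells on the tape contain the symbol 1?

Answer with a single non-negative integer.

Step 1: in state A at pos 0, read 1 -> (A,1)->write 1,move R,goto A. Now: state=A, head=1, tape[-1..3]=01110 (head:   ^)
Step 2: in state A at pos 1, read 1 -> (A,1)->write 1,move R,goto A. Now: state=A, head=2, tape[-1..3]=01110 (head:    ^)
Step 3: in state A at pos 2, read 1 -> (A,1)->write 1,move R,goto A. Now: state=A, head=3, tape[-1..4]=011100 (head:     ^)
Step 4: in state A at pos 3, read 0 -> (A,0)->write 1,move L,goto D. Now: state=D, head=2, tape[-1..4]=011110 (head:    ^)
Step 5: in state D at pos 2, read 1 -> (D,1)->write 0,move L,goto C. Now: state=C, head=1, tape[-1..4]=011010 (head:   ^)
Step 6: in state C at pos 1, read 1 -> (C,1)->write 1,move R,goto B. Now: state=B, head=2, tape[-1..4]=011010 (head:    ^)
Step 7: in state B at pos 2, read 0 -> (B,0)->write 1,move L,goto C. Now: state=C, head=1, tape[-1..4]=011110 (head:   ^)
Step 8: in state C at pos 1, read 1 -> (C,1)->write 1,move R,goto B. Now: state=B, head=2, tape[-1..4]=011110 (head:    ^)
Step 9: in state B at pos 2, read 1 -> (B,1)->write 1,move R,goto D. Now: state=D, head=3, tape[-1..4]=011110 (head:     ^)
Step 10: in state D at pos 3, read 1 -> (D,1)->write 0,move L,goto C. Now: state=C, head=2, tape[-1..4]=011100 (head:    ^)
Step 11: in state C at pos 2, read 1 -> (C,1)->write 1,move R,goto B. Now: state=B, head=3, tape[-1..4]=011100 (head:     ^)
Cells containing 1 after step 11: {0, 1, 2} -> 3 cell(s)

Answer: 3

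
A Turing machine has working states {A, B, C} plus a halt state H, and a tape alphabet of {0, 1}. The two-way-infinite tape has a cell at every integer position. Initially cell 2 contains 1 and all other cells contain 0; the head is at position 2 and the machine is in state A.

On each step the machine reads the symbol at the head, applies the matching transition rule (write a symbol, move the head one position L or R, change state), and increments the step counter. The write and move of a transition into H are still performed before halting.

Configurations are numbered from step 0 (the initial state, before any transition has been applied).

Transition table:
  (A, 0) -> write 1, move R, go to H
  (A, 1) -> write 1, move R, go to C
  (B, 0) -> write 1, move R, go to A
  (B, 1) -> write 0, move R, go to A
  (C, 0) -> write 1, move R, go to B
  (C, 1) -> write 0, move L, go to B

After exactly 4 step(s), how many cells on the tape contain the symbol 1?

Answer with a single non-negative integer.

Answer: 4

Derivation:
Step 1: in state A at pos 2, read 1 -> (A,1)->write 1,move R,goto C. Now: state=C, head=3, tape[1..4]=0100 (head:   ^)
Step 2: in state C at pos 3, read 0 -> (C,0)->write 1,move R,goto B. Now: state=B, head=4, tape[1..5]=01100 (head:    ^)
Step 3: in state B at pos 4, read 0 -> (B,0)->write 1,move R,goto A. Now: state=A, head=5, tape[1..6]=011100 (head:     ^)
Step 4: in state A at pos 5, read 0 -> (A,0)->write 1,move R,goto H. Now: state=H, head=6, tape[1..7]=0111100 (head:      ^)
Cells containing 1 after step 4: {2, 3, 4, 5} -> 4 cell(s)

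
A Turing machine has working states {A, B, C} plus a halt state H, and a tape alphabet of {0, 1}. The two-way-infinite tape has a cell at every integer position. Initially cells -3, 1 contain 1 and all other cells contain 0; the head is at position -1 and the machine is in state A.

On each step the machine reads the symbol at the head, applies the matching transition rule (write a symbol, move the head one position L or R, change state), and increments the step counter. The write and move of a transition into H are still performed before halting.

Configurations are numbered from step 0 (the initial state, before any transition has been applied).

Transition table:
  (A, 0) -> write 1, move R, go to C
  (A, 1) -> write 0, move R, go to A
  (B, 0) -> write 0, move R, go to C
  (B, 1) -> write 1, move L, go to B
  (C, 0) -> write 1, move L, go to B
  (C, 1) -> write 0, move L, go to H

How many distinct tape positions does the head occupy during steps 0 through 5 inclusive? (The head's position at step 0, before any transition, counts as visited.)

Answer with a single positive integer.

Step 1: in state A at pos -1, read 0 -> (A,0)->write 1,move R,goto C. Now: state=C, head=0, tape[-4..2]=0101010 (head:     ^)
Step 2: in state C at pos 0, read 0 -> (C,0)->write 1,move L,goto B. Now: state=B, head=-1, tape[-4..2]=0101110 (head:    ^)
Step 3: in state B at pos -1, read 1 -> (B,1)->write 1,move L,goto B. Now: state=B, head=-2, tape[-4..2]=0101110 (head:   ^)
Step 4: in state B at pos -2, read 0 -> (B,0)->write 0,move R,goto C. Now: state=C, head=-1, tape[-4..2]=0101110 (head:    ^)
Step 5: in state C at pos -1, read 1 -> (C,1)->write 0,move L,goto H. Now: state=H, head=-2, tape[-4..2]=0100110 (head:   ^)
Head positions at steps 0..5: starting at -1, distinct positions visited = {-2, -1, 0} -> 3 position(s)

Answer: 3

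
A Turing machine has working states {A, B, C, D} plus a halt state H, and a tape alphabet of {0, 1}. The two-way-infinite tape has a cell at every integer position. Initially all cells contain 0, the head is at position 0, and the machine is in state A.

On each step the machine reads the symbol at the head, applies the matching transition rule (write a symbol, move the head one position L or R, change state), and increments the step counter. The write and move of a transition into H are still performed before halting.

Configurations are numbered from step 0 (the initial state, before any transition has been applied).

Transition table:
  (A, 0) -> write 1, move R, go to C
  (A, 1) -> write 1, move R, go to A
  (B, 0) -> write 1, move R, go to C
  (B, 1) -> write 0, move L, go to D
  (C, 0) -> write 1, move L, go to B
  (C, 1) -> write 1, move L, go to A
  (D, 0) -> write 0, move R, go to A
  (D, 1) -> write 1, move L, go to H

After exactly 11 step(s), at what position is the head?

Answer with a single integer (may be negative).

Answer: 1

Derivation:
Step 1: in state A at pos 0, read 0 -> (A,0)->write 1,move R,goto C. Now: state=C, head=1, tape[-1..2]=0100 (head:   ^)
Step 2: in state C at pos 1, read 0 -> (C,0)->write 1,move L,goto B. Now: state=B, head=0, tape[-1..2]=0110 (head:  ^)
Step 3: in state B at pos 0, read 1 -> (B,1)->write 0,move L,goto D. Now: state=D, head=-1, tape[-2..2]=00010 (head:  ^)
Step 4: in state D at pos -1, read 0 -> (D,0)->write 0,move R,goto A. Now: state=A, head=0, tape[-2..2]=00010 (head:   ^)
Step 5: in state A at pos 0, read 0 -> (A,0)->write 1,move R,goto C. Now: state=C, head=1, tape[-2..2]=00110 (head:    ^)
Step 6: in state C at pos 1, read 1 -> (C,1)->write 1,move L,goto A. Now: state=A, head=0, tape[-2..2]=00110 (head:   ^)
Step 7: in state A at pos 0, read 1 -> (A,1)->write 1,move R,goto A. Now: state=A, head=1, tape[-2..2]=00110 (head:    ^)
Step 8: in state A at pos 1, read 1 -> (A,1)->write 1,move R,goto A. Now: state=A, head=2, tape[-2..3]=001100 (head:     ^)
Step 9: in state A at pos 2, read 0 -> (A,0)->write 1,move R,goto C. Now: state=C, head=3, tape[-2..4]=0011100 (head:      ^)
Step 10: in state C at pos 3, read 0 -> (C,0)->write 1,move L,goto B. Now: state=B, head=2, tape[-2..4]=0011110 (head:     ^)
Step 11: in state B at pos 2, read 1 -> (B,1)->write 0,move L,goto D. Now: state=D, head=1, tape[-2..4]=0011010 (head:    ^)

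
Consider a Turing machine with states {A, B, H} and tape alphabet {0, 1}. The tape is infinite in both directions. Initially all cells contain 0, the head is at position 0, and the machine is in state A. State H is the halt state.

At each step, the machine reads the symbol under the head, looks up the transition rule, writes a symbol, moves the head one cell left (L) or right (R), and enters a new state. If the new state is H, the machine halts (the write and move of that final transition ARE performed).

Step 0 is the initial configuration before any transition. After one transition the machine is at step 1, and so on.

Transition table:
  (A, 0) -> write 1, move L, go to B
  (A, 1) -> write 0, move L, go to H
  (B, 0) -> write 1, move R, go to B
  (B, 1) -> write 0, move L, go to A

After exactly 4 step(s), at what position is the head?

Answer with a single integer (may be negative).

Step 1: in state A at pos 0, read 0 -> (A,0)->write 1,move L,goto B. Now: state=B, head=-1, tape[-2..1]=0010 (head:  ^)
Step 2: in state B at pos -1, read 0 -> (B,0)->write 1,move R,goto B. Now: state=B, head=0, tape[-2..1]=0110 (head:   ^)
Step 3: in state B at pos 0, read 1 -> (B,1)->write 0,move L,goto A. Now: state=A, head=-1, tape[-2..1]=0100 (head:  ^)
Step 4: in state A at pos -1, read 1 -> (A,1)->write 0,move L,goto H. Now: state=H, head=-2, tape[-3..1]=00000 (head:  ^)

Answer: -2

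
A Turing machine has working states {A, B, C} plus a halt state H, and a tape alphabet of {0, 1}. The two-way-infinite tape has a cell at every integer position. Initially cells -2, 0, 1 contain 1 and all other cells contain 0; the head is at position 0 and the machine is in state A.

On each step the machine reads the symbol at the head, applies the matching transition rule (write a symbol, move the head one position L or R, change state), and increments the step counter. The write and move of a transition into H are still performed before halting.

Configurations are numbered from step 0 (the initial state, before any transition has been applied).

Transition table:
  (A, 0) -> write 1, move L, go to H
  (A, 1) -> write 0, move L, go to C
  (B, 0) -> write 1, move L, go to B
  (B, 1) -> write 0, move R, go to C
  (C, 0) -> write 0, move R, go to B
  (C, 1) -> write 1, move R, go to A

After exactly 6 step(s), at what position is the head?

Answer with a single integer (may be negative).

Answer: 0

Derivation:
Step 1: in state A at pos 0, read 1 -> (A,1)->write 0,move L,goto C. Now: state=C, head=-1, tape[-3..2]=010010 (head:   ^)
Step 2: in state C at pos -1, read 0 -> (C,0)->write 0,move R,goto B. Now: state=B, head=0, tape[-3..2]=010010 (head:    ^)
Step 3: in state B at pos 0, read 0 -> (B,0)->write 1,move L,goto B. Now: state=B, head=-1, tape[-3..2]=010110 (head:   ^)
Step 4: in state B at pos -1, read 0 -> (B,0)->write 1,move L,goto B. Now: state=B, head=-2, tape[-3..2]=011110 (head:  ^)
Step 5: in state B at pos -2, read 1 -> (B,1)->write 0,move R,goto C. Now: state=C, head=-1, tape[-3..2]=001110 (head:   ^)
Step 6: in state C at pos -1, read 1 -> (C,1)->write 1,move R,goto A. Now: state=A, head=0, tape[-3..2]=001110 (head:    ^)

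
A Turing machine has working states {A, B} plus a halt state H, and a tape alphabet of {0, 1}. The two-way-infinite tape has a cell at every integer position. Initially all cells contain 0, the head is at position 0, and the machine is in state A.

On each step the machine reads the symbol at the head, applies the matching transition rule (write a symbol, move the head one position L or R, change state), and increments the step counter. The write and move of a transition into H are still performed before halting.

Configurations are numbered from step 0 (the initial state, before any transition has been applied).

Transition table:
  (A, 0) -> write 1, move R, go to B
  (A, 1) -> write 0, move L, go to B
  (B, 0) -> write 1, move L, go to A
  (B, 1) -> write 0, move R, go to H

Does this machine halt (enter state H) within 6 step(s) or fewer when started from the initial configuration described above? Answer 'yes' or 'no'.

Step 1: in state A at pos 0, read 0 -> (A,0)->write 1,move R,goto B. Now: state=B, head=1, tape[-1..2]=0100 (head:   ^)
Step 2: in state B at pos 1, read 0 -> (B,0)->write 1,move L,goto A. Now: state=A, head=0, tape[-1..2]=0110 (head:  ^)
Step 3: in state A at pos 0, read 1 -> (A,1)->write 0,move L,goto B. Now: state=B, head=-1, tape[-2..2]=00010 (head:  ^)
Step 4: in state B at pos -1, read 0 -> (B,0)->write 1,move L,goto A. Now: state=A, head=-2, tape[-3..2]=001010 (head:  ^)
Step 5: in state A at pos -2, read 0 -> (A,0)->write 1,move R,goto B. Now: state=B, head=-1, tape[-3..2]=011010 (head:   ^)
Step 6: in state B at pos -1, read 1 -> (B,1)->write 0,move R,goto H. Now: state=H, head=0, tape[-3..2]=010010 (head:    ^)
State H reached at step 6; 6 <= 6 -> yes

Answer: yes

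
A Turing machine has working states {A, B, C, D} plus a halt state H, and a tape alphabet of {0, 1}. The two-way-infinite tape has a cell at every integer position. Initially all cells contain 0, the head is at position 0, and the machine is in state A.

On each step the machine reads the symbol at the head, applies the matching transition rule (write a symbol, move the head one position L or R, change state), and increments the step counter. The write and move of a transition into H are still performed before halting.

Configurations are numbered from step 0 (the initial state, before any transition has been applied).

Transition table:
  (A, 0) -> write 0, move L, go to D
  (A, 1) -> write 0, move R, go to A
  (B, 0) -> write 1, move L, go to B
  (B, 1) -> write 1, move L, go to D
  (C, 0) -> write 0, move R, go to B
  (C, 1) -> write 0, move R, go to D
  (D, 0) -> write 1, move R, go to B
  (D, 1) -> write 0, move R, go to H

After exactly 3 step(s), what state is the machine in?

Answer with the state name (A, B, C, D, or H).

Answer: B

Derivation:
Step 1: in state A at pos 0, read 0 -> (A,0)->write 0,move L,goto D. Now: state=D, head=-1, tape[-2..1]=0000 (head:  ^)
Step 2: in state D at pos -1, read 0 -> (D,0)->write 1,move R,goto B. Now: state=B, head=0, tape[-2..1]=0100 (head:   ^)
Step 3: in state B at pos 0, read 0 -> (B,0)->write 1,move L,goto B. Now: state=B, head=-1, tape[-2..1]=0110 (head:  ^)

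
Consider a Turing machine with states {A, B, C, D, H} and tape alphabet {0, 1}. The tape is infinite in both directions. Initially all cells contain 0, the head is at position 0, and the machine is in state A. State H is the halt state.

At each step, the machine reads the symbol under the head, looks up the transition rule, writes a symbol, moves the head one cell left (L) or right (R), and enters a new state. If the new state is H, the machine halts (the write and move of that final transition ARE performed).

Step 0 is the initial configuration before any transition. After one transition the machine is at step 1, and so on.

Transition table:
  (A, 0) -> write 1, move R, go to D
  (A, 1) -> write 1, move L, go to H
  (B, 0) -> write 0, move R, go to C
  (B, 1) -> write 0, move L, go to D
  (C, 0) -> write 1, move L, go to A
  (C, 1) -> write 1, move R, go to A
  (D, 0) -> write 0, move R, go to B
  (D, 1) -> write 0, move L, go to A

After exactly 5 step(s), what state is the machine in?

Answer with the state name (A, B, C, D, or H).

Answer: D

Derivation:
Step 1: in state A at pos 0, read 0 -> (A,0)->write 1,move R,goto D. Now: state=D, head=1, tape[-1..2]=0100 (head:   ^)
Step 2: in state D at pos 1, read 0 -> (D,0)->write 0,move R,goto B. Now: state=B, head=2, tape[-1..3]=01000 (head:    ^)
Step 3: in state B at pos 2, read 0 -> (B,0)->write 0,move R,goto C. Now: state=C, head=3, tape[-1..4]=010000 (head:     ^)
Step 4: in state C at pos 3, read 0 -> (C,0)->write 1,move L,goto A. Now: state=A, head=2, tape[-1..4]=010010 (head:    ^)
Step 5: in state A at pos 2, read 0 -> (A,0)->write 1,move R,goto D. Now: state=D, head=3, tape[-1..4]=010110 (head:     ^)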